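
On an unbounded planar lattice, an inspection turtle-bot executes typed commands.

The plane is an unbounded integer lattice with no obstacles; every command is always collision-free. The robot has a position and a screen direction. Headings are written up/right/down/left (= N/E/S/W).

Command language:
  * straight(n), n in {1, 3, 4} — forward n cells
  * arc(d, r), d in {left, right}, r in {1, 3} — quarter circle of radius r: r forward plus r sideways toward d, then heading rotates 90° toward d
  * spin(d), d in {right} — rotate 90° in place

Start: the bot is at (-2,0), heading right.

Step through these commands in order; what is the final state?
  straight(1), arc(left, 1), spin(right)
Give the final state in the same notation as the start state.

at (0,1), heading right

from: at (-2,0), heading right
step 1 (straight(1)): at (-1,0), heading right
step 2 (arc(left, 1)): at (0,1), heading up
step 3 (spin(right)): at (0,1), heading right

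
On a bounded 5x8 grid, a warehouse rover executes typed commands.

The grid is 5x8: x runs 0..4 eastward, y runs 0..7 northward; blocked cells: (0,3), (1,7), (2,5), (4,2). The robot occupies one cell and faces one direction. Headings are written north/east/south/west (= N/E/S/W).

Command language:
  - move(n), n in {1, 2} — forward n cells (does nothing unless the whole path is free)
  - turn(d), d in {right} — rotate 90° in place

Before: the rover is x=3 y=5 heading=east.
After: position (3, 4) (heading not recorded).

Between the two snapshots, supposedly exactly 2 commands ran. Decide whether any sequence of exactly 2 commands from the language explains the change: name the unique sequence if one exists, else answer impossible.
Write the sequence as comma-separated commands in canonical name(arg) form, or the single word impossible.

key: order matters: swapping turn(right) and move(1) lands elsewhere
initial: x=3 y=5 heading=east
t=1 turn(right) ⇒ x=3 y=5 heading=south
t=2 move(1) ⇒ x=3 y=4 heading=south
all 9 alternatives checked — unique.

turn(right), move(1)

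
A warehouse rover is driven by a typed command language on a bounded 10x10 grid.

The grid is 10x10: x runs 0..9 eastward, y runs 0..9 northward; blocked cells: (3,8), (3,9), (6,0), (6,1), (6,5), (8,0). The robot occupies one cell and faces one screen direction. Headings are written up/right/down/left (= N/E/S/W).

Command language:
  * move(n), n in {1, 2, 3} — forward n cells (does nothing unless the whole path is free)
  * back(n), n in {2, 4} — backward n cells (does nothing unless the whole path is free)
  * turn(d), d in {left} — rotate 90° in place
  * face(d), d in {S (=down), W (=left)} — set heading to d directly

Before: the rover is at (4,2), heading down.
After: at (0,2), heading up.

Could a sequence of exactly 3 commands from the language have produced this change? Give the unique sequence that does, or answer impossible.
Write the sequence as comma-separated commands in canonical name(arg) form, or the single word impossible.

key: position moved to (0,2) AND the heading swung to N — translation plus rotation needed
from: at (4,2), heading down
step 1 (turn(left)): at (4,2), heading right
step 2 (back(4)): at (0,2), heading right
step 3 (turn(left)): at (0,2), heading up
no other 3-command option fits: unique.

turn(left), back(4), turn(left)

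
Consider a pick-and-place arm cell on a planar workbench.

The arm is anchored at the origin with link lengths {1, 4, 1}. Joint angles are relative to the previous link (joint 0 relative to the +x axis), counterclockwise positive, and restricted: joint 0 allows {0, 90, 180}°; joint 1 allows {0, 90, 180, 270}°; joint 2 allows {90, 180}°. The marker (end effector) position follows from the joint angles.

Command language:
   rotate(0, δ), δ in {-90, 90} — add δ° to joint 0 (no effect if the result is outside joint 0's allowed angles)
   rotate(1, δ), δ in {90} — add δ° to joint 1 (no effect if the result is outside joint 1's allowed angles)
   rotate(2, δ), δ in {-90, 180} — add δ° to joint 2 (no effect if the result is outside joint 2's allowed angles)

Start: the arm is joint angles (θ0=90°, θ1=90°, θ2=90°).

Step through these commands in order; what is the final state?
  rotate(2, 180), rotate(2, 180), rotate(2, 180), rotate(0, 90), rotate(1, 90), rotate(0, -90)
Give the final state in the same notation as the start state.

begin: joint angles (θ0=90°, θ1=90°, θ2=90°)
step 1 (rotate(2, 180)): joint angles (θ0=90°, θ1=90°, θ2=90°)
step 2 (rotate(2, 180)): joint angles (θ0=90°, θ1=90°, θ2=90°)
step 3 (rotate(2, 180)): joint angles (θ0=90°, θ1=90°, θ2=90°)
step 4 (rotate(0, 90)): joint angles (θ0=180°, θ1=90°, θ2=90°)
step 5 (rotate(1, 90)): joint angles (θ0=180°, θ1=180°, θ2=90°)
step 6 (rotate(0, -90)): joint angles (θ0=90°, θ1=180°, θ2=90°)

joint angles (θ0=90°, θ1=180°, θ2=90°)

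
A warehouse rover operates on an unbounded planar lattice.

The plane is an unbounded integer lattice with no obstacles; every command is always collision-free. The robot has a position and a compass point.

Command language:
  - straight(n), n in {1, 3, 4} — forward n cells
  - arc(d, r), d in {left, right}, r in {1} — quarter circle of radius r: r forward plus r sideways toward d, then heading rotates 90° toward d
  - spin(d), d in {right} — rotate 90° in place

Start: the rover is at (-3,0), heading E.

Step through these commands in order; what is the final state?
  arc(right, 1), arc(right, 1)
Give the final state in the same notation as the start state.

at (-3,-2), heading W

begin: at (-3,0), heading E
[1] after arc(right, 1): at (-2,-1), heading S
[2] after arc(right, 1): at (-3,-2), heading W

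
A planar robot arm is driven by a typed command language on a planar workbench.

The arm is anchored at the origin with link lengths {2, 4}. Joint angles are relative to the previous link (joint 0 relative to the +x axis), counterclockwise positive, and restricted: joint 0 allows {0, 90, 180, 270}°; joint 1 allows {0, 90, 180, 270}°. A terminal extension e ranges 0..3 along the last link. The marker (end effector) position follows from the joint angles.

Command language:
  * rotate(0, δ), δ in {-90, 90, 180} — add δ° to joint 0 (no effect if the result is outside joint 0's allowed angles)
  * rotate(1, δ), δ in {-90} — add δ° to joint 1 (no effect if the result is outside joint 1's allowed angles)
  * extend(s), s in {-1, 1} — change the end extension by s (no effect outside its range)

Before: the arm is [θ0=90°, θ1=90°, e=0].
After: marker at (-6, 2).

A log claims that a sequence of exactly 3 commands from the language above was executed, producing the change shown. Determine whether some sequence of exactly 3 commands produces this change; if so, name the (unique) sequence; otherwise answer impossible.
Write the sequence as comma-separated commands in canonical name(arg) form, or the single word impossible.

key: order matters: swapping extend(-1) and extend(1) lands elsewhere
start: [θ0=90°, θ1=90°, e=0]
1. extend(-1) → [θ0=90°, θ1=90°, e=0]
2. extend(1) → [θ0=90°, θ1=90°, e=1]
3. extend(1) → [θ0=90°, θ1=90°, e=2]
no rival 3-sequence matches.

extend(-1), extend(1), extend(1)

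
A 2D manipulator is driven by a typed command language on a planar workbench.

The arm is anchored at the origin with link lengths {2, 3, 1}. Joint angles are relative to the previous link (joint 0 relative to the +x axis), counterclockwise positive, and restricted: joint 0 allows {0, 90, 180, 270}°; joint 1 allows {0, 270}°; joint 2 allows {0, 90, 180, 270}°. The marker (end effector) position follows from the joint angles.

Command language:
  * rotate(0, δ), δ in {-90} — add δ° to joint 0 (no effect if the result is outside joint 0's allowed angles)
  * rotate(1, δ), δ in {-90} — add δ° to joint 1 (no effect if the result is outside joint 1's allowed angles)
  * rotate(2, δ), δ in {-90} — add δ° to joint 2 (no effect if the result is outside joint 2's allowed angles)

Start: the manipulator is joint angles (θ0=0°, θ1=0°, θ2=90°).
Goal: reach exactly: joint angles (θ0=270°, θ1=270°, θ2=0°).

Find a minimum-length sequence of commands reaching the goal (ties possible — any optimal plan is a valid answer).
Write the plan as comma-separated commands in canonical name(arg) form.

rotate(2, -90), rotate(0, -90), rotate(1, -90)

t0: joint angles (θ0=0°, θ1=0°, θ2=90°)
[1] after rotate(2, -90): joint angles (θ0=0°, θ1=0°, θ2=0°)
[2] after rotate(0, -90): joint angles (θ0=270°, θ1=0°, θ2=0°)
[3] after rotate(1, -90): joint angles (θ0=270°, θ1=270°, θ2=0°)
nothing shorter than 3 reaches the goal.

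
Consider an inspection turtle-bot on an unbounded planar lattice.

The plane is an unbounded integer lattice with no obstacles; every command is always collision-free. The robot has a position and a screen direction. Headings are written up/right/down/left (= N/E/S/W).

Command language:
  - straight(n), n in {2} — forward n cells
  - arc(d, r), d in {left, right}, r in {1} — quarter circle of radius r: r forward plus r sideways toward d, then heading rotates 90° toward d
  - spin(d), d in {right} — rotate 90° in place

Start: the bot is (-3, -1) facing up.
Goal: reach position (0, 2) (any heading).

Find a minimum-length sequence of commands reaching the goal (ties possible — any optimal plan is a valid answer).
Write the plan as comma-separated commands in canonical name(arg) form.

t0: (-3, -1) facing up
step 1 (straight(2)): (-3, 1) facing up
step 2 (arc(right, 1)): (-2, 2) facing right
step 3 (straight(2)): (0, 2) facing right
nothing shorter than 3 reaches the goal.

straight(2), arc(right, 1), straight(2)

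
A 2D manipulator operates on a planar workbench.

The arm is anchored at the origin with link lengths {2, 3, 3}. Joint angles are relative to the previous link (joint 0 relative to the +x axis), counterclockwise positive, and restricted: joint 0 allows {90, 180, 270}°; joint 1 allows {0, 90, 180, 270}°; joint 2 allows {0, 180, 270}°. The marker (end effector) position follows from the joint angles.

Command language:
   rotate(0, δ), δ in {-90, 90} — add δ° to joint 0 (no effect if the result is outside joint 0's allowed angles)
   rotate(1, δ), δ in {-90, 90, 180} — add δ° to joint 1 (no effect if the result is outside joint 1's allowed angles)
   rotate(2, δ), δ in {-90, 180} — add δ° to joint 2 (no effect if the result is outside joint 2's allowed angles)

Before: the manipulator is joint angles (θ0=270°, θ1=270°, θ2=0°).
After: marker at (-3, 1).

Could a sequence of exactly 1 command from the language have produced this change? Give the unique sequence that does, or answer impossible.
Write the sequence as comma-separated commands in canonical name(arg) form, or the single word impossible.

t0: joint angles (θ0=270°, θ1=270°, θ2=0°)
t=1 rotate(2, -90) ⇒ joint angles (θ0=270°, θ1=270°, θ2=270°)
all 7 alternatives checked — unique.

rotate(2, -90)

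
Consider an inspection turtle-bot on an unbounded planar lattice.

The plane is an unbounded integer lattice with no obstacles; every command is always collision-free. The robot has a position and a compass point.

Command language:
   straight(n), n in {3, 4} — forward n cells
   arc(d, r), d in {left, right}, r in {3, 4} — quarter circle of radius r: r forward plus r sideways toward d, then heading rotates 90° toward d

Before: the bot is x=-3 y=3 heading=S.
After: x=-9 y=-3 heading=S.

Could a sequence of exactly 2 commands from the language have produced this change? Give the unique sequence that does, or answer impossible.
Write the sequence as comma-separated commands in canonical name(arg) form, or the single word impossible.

arc(right, 3), arc(left, 3)

key: order matters: swapping arc(right, 3) and arc(left, 3) lands elsewhere
initial: x=-3 y=3 heading=S
1. arc(right, 3) → x=-6 y=0 heading=W
2. arc(left, 3) → x=-9 y=-3 heading=S
no other 2-command option fits: unique.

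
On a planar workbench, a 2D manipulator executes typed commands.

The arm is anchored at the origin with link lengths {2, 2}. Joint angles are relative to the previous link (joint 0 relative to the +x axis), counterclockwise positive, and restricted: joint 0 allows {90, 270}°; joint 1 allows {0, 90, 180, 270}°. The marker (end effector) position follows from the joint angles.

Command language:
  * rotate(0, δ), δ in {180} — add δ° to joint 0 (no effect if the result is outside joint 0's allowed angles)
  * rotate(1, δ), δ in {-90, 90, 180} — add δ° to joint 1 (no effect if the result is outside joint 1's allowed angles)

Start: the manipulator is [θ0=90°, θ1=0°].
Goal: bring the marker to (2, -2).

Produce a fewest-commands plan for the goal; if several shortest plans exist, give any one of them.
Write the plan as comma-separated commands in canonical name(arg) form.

rotate(1, 90), rotate(0, 180)

initial: [θ0=90°, θ1=0°]
1. rotate(1, 90) → [θ0=90°, θ1=90°]
2. rotate(0, 180) → [θ0=270°, θ1=90°]
minimal: 2 command(s), checked below 2.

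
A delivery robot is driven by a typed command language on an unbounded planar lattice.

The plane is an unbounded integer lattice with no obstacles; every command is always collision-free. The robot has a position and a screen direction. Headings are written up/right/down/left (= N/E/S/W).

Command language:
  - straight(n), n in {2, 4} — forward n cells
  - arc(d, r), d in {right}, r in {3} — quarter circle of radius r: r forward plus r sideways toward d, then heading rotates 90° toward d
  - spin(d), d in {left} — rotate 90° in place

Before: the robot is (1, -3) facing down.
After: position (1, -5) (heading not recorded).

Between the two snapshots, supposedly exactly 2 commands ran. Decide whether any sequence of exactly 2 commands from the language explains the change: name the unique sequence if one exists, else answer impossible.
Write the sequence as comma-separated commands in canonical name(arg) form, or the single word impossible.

straight(2), spin(left)

key: running spin(left) before straight(2) would end elsewhere — order is forced
begin: (1, -3) facing down
step 1 (straight(2)): (1, -5) facing down
step 2 (spin(left)): (1, -5) facing right
all 16 alternatives checked — unique.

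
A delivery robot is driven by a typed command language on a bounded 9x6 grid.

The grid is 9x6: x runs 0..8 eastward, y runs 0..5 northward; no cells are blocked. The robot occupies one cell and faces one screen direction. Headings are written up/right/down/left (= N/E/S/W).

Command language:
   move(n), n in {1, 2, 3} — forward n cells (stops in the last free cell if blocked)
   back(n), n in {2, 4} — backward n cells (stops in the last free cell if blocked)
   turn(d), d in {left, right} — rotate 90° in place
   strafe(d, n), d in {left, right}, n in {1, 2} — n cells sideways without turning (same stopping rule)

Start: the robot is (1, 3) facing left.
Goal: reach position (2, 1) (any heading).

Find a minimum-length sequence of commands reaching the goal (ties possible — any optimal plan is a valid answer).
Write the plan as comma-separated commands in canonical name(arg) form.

begin: (1, 3) facing left
[1] after strafe(left, 2): (1, 1) facing left
[2] after turn(left): (1, 1) facing down
[3] after strafe(left, 1): (2, 1) facing down
no 2-step plan works, so 3 is optimal.

strafe(left, 2), turn(left), strafe(left, 1)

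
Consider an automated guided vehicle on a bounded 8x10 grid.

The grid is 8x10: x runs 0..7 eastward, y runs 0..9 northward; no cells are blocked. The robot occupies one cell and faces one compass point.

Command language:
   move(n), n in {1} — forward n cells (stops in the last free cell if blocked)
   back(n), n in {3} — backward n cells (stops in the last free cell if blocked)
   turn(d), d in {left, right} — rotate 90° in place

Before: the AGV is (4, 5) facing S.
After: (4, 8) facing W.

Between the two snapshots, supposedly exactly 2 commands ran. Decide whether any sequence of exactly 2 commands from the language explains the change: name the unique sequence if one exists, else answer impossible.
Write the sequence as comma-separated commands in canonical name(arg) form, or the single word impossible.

back(3), turn(right)

key: running turn(right) before back(3) would end elsewhere — order is forced
t0: (4, 5) facing S
[1] after back(3): (4, 8) facing S
[2] after turn(right): (4, 8) facing W
no rival 2-sequence matches.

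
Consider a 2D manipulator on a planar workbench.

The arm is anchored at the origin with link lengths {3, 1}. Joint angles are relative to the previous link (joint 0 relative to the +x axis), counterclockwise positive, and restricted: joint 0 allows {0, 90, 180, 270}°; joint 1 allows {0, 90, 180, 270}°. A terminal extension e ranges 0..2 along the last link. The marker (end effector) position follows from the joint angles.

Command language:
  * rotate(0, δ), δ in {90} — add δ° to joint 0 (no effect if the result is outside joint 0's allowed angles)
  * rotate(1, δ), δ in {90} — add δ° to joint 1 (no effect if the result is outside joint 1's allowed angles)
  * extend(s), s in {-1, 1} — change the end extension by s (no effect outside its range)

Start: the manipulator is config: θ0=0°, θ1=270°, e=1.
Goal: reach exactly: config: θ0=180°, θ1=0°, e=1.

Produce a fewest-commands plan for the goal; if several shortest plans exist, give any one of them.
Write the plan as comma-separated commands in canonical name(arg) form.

start: config: θ0=0°, θ1=270°, e=1
step 1 (rotate(0, 90)): config: θ0=90°, θ1=270°, e=1
step 2 (rotate(0, 90)): config: θ0=180°, θ1=270°, e=1
step 3 (rotate(1, 90)): config: θ0=180°, θ1=0°, e=1
no 2-step plan works, so 3 is optimal.

rotate(0, 90), rotate(0, 90), rotate(1, 90)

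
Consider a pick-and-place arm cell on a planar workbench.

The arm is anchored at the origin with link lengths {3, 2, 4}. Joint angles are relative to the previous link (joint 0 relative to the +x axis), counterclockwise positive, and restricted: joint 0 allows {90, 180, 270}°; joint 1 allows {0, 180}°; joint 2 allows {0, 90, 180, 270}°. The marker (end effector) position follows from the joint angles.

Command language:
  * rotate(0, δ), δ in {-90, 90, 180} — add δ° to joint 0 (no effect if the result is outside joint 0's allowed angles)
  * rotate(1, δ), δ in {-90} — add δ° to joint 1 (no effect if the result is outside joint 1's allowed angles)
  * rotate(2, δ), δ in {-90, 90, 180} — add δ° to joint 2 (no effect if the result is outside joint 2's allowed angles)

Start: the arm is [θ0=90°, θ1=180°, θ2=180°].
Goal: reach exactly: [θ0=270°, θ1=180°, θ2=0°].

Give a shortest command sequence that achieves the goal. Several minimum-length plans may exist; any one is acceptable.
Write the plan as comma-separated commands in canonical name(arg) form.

rotate(0, 180), rotate(2, 180)

t0: [θ0=90°, θ1=180°, θ2=180°]
t=1 rotate(0, 180) ⇒ [θ0=270°, θ1=180°, θ2=180°]
t=2 rotate(2, 180) ⇒ [θ0=270°, θ1=180°, θ2=0°]
nothing shorter than 2 reaches the goal.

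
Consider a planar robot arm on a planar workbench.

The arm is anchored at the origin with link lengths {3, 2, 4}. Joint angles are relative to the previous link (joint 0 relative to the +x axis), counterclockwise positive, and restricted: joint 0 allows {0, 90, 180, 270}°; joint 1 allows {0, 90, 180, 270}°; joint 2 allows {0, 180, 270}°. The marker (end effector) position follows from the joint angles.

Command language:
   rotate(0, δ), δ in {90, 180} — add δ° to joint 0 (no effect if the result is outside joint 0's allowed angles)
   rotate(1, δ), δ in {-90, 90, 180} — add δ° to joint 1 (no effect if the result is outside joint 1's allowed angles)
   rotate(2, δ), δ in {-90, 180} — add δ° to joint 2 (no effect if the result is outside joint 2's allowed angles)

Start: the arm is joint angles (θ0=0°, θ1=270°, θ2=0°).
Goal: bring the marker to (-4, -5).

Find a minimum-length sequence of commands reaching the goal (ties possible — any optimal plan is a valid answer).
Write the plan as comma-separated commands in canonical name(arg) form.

from: joint angles (θ0=0°, θ1=270°, θ2=0°)
step 1 (rotate(0, 90)): joint angles (θ0=90°, θ1=270°, θ2=0°)
step 2 (rotate(2, -90)): joint angles (θ0=90°, θ1=270°, θ2=270°)
step 3 (rotate(1, 90)): joint angles (θ0=90°, θ1=0°, θ2=270°)
step 4 (rotate(0, 180)): joint angles (θ0=270°, θ1=0°, θ2=270°)
shorter routes all fall short; 4 is best.

rotate(0, 90), rotate(2, -90), rotate(1, 90), rotate(0, 180)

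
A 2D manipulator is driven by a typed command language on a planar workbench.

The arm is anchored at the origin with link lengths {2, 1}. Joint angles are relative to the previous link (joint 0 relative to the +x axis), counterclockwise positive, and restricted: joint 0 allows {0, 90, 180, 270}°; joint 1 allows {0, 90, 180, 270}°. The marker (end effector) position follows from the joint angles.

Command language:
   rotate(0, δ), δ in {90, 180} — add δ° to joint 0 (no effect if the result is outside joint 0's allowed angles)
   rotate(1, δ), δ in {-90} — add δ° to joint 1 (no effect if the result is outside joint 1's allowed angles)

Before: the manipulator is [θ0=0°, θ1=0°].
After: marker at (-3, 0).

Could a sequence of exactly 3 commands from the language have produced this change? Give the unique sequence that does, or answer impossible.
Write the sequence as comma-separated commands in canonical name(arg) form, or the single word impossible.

t0: [θ0=0°, θ1=0°]
step 1 (rotate(0, 180)): [θ0=180°, θ1=0°]
step 2 (rotate(0, 180)): [θ0=0°, θ1=0°]
step 3 (rotate(0, 180)): [θ0=180°, θ1=0°]
no other 3-command option fits: unique.

rotate(0, 180), rotate(0, 180), rotate(0, 180)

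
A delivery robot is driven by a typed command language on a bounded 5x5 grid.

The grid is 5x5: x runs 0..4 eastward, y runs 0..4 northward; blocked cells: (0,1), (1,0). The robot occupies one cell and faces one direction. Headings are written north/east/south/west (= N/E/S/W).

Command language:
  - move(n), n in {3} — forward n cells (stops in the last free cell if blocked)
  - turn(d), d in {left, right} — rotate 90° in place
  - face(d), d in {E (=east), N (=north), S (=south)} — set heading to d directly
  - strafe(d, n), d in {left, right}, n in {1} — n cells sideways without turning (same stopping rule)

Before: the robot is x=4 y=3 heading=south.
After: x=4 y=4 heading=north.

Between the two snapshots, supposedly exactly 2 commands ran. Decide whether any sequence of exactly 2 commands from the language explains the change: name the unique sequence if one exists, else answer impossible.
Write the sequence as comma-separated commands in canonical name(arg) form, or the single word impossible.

face(N), move(3)

key: move(3) runs into the grid edge before its full distance
initial: x=4 y=3 heading=south
[1] after face(N): x=4 y=3 heading=north
[2] after move(3): x=4 y=4 heading=north
uniquely the one of 64 2-step routes that fits.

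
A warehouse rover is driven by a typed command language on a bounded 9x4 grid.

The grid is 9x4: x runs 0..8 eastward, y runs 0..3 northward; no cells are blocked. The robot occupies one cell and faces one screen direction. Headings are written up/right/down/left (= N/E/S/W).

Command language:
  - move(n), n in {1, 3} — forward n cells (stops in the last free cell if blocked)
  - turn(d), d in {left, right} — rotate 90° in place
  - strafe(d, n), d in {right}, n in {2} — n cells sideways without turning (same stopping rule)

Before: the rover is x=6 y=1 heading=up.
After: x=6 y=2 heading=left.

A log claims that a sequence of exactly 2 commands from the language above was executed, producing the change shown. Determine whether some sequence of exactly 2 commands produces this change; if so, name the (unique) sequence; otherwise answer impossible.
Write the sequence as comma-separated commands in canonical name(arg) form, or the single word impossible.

move(1), turn(left)

key: running turn(left) before move(1) would end elsewhere — order is forced
start: x=6 y=1 heading=up
[1] after move(1): x=6 y=2 heading=up
[2] after turn(left): x=6 y=2 heading=left
no rival 2-sequence matches.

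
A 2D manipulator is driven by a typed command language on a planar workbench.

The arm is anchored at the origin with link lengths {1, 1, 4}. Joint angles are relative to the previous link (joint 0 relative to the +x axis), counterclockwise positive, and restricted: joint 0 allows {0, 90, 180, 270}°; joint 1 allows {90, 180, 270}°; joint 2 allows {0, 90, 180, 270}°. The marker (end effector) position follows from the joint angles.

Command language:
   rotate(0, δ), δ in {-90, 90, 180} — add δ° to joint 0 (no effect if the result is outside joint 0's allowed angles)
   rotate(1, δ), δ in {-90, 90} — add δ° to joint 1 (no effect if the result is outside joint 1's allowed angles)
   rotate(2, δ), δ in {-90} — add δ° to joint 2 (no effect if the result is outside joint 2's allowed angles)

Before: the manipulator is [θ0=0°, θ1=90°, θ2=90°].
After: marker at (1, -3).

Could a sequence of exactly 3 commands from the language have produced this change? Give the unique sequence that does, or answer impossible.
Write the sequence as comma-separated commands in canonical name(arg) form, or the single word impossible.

start: [θ0=0°, θ1=90°, θ2=90°]
1. rotate(2, -90) → [θ0=0°, θ1=90°, θ2=0°]
2. rotate(2, -90) → [θ0=0°, θ1=90°, θ2=270°]
3. rotate(2, -90) → [θ0=0°, θ1=90°, θ2=180°]
no other 3-command option fits: unique.

rotate(2, -90), rotate(2, -90), rotate(2, -90)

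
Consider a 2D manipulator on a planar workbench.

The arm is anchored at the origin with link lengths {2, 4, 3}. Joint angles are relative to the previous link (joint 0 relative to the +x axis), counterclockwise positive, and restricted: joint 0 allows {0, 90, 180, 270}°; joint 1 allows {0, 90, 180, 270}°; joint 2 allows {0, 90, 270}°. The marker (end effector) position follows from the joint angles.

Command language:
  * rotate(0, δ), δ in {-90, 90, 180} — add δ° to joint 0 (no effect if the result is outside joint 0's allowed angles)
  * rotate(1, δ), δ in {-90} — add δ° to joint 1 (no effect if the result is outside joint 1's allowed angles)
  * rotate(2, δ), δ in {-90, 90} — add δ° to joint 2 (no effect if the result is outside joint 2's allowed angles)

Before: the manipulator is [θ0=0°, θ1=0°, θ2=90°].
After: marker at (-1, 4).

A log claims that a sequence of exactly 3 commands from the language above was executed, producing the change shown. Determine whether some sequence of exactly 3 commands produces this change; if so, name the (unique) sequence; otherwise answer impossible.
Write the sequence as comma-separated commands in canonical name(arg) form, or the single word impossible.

rotate(1, -90), rotate(1, -90), rotate(1, -90)

from: [θ0=0°, θ1=0°, θ2=90°]
1. rotate(1, -90) → [θ0=0°, θ1=270°, θ2=90°]
2. rotate(1, -90) → [θ0=0°, θ1=180°, θ2=90°]
3. rotate(1, -90) → [θ0=0°, θ1=90°, θ2=90°]
no rival 3-sequence matches.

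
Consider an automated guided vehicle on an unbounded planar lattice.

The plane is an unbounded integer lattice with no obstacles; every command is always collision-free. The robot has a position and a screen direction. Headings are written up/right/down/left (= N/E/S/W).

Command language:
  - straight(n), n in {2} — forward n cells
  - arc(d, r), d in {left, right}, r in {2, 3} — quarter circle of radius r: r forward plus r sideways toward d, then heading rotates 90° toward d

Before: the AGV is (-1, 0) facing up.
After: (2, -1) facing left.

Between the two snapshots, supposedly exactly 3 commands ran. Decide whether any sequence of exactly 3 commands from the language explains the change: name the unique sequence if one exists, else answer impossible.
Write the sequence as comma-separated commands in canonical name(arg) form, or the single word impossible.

key: order matters: swapping arc(right, 3) and arc(right, 2) lands elsewhere
t0: (-1, 0) facing up
t=1 arc(right, 3) ⇒ (2, 3) facing right
t=2 arc(right, 2) ⇒ (4, 1) facing down
t=3 arc(right, 2) ⇒ (2, -1) facing left
no other 3-command option fits: unique.

arc(right, 3), arc(right, 2), arc(right, 2)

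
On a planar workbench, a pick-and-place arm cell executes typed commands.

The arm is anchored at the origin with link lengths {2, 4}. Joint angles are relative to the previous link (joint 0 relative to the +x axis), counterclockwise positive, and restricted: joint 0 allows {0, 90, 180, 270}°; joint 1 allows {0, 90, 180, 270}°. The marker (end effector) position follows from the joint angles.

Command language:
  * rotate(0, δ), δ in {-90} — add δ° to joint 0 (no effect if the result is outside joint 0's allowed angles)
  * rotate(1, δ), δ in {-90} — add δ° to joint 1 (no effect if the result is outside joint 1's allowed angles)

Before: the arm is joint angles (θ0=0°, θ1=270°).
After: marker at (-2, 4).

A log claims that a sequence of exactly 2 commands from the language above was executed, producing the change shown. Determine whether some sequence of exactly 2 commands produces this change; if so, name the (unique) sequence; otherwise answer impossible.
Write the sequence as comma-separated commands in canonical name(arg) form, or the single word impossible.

start: joint angles (θ0=0°, θ1=270°)
step 1 (rotate(0, -90)): joint angles (θ0=270°, θ1=270°)
step 2 (rotate(0, -90)): joint angles (θ0=180°, θ1=270°)
all 4 alternatives checked — unique.

rotate(0, -90), rotate(0, -90)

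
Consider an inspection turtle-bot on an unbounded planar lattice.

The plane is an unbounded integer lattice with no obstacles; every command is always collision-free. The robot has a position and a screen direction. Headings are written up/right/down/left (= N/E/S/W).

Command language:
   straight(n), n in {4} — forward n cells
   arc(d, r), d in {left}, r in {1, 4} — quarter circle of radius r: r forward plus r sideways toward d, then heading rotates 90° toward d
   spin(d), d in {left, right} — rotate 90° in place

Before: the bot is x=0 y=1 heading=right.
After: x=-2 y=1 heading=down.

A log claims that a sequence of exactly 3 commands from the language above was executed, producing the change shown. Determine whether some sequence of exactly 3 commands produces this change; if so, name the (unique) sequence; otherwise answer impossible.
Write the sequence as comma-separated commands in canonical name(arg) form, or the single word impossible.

spin(left), arc(left, 1), arc(left, 1)

key: order matters: swapping spin(left) and arc(left, 1) lands elsewhere
begin: x=0 y=1 heading=right
[1] after spin(left): x=0 y=1 heading=up
[2] after arc(left, 1): x=-1 y=2 heading=left
[3] after arc(left, 1): x=-2 y=1 heading=down
uniquely the one of 125 3-step routes that fits.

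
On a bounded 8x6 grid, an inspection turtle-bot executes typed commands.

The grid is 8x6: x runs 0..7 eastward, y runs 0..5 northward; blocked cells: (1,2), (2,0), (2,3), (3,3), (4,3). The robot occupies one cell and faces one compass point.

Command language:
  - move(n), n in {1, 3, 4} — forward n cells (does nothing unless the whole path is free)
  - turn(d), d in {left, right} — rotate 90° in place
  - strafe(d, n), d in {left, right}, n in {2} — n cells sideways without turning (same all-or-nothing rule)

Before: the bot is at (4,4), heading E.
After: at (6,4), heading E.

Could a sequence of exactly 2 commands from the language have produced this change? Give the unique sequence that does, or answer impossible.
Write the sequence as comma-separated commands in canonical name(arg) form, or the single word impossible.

key: heading stays E — no command in the sequence turns
t0: at (4,4), heading E
1. move(1) → at (5,4), heading E
2. move(1) → at (6,4), heading E
uniquely the one of 49 2-step routes that fits.

move(1), move(1)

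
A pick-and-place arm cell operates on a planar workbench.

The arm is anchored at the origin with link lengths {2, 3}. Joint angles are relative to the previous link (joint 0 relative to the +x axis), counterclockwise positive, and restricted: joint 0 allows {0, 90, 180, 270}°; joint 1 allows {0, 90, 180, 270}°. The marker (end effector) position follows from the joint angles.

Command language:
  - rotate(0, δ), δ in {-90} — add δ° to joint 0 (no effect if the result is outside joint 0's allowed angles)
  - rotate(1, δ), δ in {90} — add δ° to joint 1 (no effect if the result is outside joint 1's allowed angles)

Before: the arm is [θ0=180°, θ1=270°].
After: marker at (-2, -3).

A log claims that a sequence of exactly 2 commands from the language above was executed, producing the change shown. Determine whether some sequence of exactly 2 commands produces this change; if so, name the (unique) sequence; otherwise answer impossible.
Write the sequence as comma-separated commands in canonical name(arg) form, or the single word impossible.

from: [θ0=180°, θ1=270°]
1. rotate(1, 90) → [θ0=180°, θ1=0°]
2. rotate(1, 90) → [θ0=180°, θ1=90°]
all 4 alternatives checked — unique.

rotate(1, 90), rotate(1, 90)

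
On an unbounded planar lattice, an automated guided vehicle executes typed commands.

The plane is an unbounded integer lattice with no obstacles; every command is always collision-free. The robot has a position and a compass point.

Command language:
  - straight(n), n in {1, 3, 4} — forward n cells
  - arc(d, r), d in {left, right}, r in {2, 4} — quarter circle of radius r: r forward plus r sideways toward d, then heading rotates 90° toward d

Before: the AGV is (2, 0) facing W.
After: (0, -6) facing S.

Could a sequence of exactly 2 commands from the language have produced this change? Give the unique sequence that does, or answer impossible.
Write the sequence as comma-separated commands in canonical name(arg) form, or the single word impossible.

arc(left, 2), straight(4)

key: position moved to (0,-6) AND the heading swung to S — translation plus rotation needed
initial: (2, 0) facing W
t=1 arc(left, 2) ⇒ (0, -2) facing S
t=2 straight(4) ⇒ (0, -6) facing S
all 49 alternatives checked — unique.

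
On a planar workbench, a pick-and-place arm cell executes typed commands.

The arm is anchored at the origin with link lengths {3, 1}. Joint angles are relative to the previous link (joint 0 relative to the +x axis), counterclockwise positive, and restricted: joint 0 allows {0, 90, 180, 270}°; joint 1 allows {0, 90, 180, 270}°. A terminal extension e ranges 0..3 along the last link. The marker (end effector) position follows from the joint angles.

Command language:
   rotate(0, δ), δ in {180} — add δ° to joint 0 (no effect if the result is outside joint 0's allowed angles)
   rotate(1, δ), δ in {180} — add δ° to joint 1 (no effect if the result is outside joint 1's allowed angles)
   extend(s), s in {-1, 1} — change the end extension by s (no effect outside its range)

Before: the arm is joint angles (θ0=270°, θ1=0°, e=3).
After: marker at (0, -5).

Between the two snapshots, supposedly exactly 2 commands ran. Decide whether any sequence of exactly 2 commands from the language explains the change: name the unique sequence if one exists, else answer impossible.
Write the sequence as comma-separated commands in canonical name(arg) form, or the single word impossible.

extend(-1), extend(-1)

begin: joint angles (θ0=270°, θ1=0°, e=3)
t=1 extend(-1) ⇒ joint angles (θ0=270°, θ1=0°, e=2)
t=2 extend(-1) ⇒ joint angles (θ0=270°, θ1=0°, e=1)
all 16 alternatives checked — unique.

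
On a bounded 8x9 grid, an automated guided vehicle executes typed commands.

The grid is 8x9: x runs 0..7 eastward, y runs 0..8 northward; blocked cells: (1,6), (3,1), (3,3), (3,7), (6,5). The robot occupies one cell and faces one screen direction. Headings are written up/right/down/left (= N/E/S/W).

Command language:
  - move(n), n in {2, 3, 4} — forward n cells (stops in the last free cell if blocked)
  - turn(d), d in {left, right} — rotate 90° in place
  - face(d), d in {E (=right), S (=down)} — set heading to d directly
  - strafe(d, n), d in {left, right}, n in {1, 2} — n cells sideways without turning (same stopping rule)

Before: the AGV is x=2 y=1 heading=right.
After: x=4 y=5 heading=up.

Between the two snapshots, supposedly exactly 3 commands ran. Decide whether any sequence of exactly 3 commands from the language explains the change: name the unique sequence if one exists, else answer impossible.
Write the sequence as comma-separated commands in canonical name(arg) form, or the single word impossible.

turn(left), move(4), strafe(right, 2)

key: running strafe(right, 2) before turn(left) would end elsewhere — order is forced
start: x=2 y=1 heading=right
1. turn(left) → x=2 y=1 heading=up
2. move(4) → x=2 y=5 heading=up
3. strafe(right, 2) → x=4 y=5 heading=up
uniquely the one of 1331 3-step routes that fits.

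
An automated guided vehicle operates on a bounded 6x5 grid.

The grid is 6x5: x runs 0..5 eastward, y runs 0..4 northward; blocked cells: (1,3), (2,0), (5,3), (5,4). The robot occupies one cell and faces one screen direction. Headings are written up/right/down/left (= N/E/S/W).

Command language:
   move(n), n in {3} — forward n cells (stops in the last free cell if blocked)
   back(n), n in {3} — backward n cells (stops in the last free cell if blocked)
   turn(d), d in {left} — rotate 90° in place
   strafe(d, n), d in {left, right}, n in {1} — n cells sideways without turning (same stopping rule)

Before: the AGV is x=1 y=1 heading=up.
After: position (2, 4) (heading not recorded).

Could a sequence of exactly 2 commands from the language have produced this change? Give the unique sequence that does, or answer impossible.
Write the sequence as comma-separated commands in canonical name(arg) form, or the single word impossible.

strafe(right, 1), move(3)

key: order matters: swapping strafe(right, 1) and move(3) lands elsewhere
from: x=1 y=1 heading=up
t=1 strafe(right, 1) ⇒ x=2 y=1 heading=up
t=2 move(3) ⇒ x=2 y=4 heading=up
no rival 2-sequence matches.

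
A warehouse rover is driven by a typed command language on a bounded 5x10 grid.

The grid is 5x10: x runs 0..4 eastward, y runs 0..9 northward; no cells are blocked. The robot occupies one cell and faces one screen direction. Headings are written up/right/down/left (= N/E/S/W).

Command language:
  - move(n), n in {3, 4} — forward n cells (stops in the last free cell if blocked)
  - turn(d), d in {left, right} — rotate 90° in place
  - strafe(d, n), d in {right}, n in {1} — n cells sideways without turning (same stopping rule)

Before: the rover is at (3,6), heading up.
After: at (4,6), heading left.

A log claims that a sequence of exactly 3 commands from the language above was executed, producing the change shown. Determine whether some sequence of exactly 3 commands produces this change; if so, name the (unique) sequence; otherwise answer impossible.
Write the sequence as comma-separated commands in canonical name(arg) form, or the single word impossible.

key: position moved to (4,6) AND the heading swung to W — translation plus rotation needed
begin: at (3,6), heading up
step 1 (strafe(right, 1)): at (4,6), heading up
step 2 (strafe(right, 1)): at (4,6), heading up
step 3 (turn(left)): at (4,6), heading left
no other 3-command option fits: unique.

strafe(right, 1), strafe(right, 1), turn(left)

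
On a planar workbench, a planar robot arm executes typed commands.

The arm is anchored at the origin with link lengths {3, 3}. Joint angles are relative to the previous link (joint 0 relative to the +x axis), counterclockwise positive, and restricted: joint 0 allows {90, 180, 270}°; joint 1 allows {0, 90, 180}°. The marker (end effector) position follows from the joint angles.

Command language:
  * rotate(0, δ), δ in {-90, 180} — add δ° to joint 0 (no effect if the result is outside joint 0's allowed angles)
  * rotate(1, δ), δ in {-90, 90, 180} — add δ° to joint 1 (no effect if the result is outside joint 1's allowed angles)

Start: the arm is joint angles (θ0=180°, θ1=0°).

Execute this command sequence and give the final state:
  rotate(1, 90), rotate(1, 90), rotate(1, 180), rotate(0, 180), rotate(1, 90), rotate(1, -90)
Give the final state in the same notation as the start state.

start: joint angles (θ0=180°, θ1=0°)
[1] after rotate(1, 90): joint angles (θ0=180°, θ1=90°)
[2] after rotate(1, 90): joint angles (θ0=180°, θ1=180°)
[3] after rotate(1, 180): joint angles (θ0=180°, θ1=0°)
[4] after rotate(0, 180): joint angles (θ0=180°, θ1=0°)
[5] after rotate(1, 90): joint angles (θ0=180°, θ1=90°)
[6] after rotate(1, -90): joint angles (θ0=180°, θ1=0°)

joint angles (θ0=180°, θ1=0°)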